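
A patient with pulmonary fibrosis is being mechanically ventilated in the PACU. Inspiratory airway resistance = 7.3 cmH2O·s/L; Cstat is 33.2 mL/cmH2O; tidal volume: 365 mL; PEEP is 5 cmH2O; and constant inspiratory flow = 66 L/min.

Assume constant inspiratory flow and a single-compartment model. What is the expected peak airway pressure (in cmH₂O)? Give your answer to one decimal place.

Flow: 66 L/min ÷ 60 = 1.1 L/s.
Equation of motion (constant flow): PIP = Vt/C + R·V̇ + PEEP.
PIP = 365/33.2 + 7.3×1.1 + 5 = 10.994 + 8.03 + 5 = 24.024 cmH2O.

24.0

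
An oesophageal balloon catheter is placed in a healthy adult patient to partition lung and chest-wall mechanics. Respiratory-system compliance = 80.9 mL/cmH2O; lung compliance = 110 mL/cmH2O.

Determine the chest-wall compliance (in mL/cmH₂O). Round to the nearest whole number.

306

1/Ccw = 1/Crs − 1/CL.
1/Ccw = 1/80.9 − 1/110 = 0.00327.
Ccw = 305.81 mL/cmH2O.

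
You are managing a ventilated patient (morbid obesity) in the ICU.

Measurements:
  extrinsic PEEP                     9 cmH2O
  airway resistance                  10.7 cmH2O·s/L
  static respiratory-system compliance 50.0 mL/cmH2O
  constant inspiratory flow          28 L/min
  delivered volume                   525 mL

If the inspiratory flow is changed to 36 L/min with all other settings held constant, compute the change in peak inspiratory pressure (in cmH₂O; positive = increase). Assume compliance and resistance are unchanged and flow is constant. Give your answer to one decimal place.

Flow: 28 L/min ÷ 60 = 0.4667 L/s.
New flow: 36 L/min ÷ 60 = 0.6 L/s.
PIP = Vt/C + R·V̇ + PEEP (constant-flow equation of motion).
Only the resistive term changes: ΔPIP = R × ΔV̇ = 10.7 × (0.6 − 0.4667) = 10.7 × 0.1333 = 1.426 cmH2O.

1.4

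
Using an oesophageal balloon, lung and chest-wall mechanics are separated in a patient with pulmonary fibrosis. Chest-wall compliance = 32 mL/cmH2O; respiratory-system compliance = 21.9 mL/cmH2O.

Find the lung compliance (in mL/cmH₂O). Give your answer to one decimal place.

1/CL = 1/Crs − 1/Ccw.
1/CL = 1/21.9 − 1/32 = 0.01441.
CL = 69.396 mL/cmH2O.

69.4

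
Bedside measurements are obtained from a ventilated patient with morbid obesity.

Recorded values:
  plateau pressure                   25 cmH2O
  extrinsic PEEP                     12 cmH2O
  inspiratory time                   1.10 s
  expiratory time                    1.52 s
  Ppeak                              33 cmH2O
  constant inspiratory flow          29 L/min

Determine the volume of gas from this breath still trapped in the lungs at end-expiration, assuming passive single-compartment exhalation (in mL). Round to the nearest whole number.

56

Flow: 29 L/min ÷ 60 = 0.4833 L/s.
Vt = flow × Ti = 0.4833 L/s × 1.10 s × 1000 mL/L = 531.63 mL.
R = (PIP − Pplat)/V̇ = (33 − 25) / 0.4833 = 8.0/0.4833 = 16.553 cmH2O·s/L.
C = Vt/(Pplat − PEEP) = 531.63 / (25 − 12) = 531.63/13.0 = 40.895 mL/cmH2O.
τ = R × C = 16.553 × 0.0409 L/cmH2O = 0.677 s.
Fraction remaining = e^(−Te/τ) = e^(−1.52/0.677) = 0.1059.
Trapped volume = 531.63 × 0.1059 = 56.3 mL.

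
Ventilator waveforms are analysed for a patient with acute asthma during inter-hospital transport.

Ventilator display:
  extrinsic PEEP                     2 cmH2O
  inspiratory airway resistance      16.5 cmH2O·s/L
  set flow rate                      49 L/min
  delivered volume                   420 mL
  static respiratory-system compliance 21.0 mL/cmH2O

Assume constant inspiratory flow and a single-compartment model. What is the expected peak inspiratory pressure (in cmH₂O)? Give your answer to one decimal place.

35.5

Flow: 49 L/min ÷ 60 = 0.8167 L/s.
Equation of motion (constant flow): PIP = Vt/C + R·V̇ + PEEP.
PIP = 420/21.0 + 16.5×0.8167 + 2 = 20.0 + 13.476 + 2 = 35.476 cmH2O.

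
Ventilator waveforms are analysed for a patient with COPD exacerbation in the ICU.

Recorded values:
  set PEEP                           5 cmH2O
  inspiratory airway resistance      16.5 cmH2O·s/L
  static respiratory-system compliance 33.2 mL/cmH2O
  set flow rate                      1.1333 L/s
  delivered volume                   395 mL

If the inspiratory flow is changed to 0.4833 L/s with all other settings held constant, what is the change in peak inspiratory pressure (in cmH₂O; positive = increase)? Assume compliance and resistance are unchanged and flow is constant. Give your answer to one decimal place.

PIP = Vt/C + R·V̇ + PEEP (constant-flow equation of motion).
Only the resistive term changes: ΔPIP = R × ΔV̇ = 16.5 × (0.4833 − 1.1333) = 16.5 × -0.65 = -10.725 cmH2O.

-10.7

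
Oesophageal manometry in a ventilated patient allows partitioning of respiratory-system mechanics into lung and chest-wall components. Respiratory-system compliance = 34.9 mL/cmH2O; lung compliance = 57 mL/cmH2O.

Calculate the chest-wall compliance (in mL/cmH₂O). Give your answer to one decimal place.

1/Ccw = 1/Crs − 1/CL.
1/Ccw = 1/34.9 − 1/57 = 0.01111.
Ccw = 90.009 mL/cmH2O.

90.0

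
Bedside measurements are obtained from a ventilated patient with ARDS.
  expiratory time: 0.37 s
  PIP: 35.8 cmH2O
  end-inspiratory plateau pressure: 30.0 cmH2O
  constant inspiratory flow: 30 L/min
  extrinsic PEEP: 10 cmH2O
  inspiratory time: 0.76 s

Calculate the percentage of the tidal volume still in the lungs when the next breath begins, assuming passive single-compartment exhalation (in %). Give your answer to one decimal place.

Flow: 30 L/min ÷ 60 = 0.5 L/s.
Vt = flow × Ti = 0.5 L/s × 0.76 s × 1000 mL/L = 380.0 mL.
R = (PIP − Pplat)/V̇ = (35.8 − 30.0) / 0.5 = 5.8/0.5 = 11.6 cmH2O·s/L.
C = Vt/(Pplat − PEEP) = 380.0 / (30.0 − 10) = 380.0/20.0 = 19.0 mL/cmH2O.
τ = R × C = 11.6 × 0.019 L/cmH2O = 0.2204 s.
Fraction remaining at end-expiration = e^(−Te/τ) = e^(−0.37/0.2204) = 0.1866 → 18.66%.

18.7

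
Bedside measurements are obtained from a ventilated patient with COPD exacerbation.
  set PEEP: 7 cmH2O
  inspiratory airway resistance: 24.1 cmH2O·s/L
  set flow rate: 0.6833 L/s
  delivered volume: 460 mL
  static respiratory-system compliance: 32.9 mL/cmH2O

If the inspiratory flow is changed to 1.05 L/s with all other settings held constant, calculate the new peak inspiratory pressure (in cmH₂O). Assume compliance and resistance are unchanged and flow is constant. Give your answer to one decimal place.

PIP = Vt/C + R·V̇ + PEEP (constant-flow equation of motion).
Only the resistive term changes: ΔPIP = R × ΔV̇ = 24.1 × (1.05 − 0.6833) = 24.1 × 0.3667 = 8.837 cmH2O.
Original PIP = 460/32.9 + 24.1×0.6833 + 7 = 37.449 cmH2O; new PIP = 37.449 + (8.837) = 46.286 cmH2O.

46.3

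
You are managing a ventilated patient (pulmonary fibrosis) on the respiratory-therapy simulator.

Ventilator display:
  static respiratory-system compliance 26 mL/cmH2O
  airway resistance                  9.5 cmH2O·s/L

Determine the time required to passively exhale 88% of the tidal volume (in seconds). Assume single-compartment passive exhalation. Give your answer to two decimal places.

0.52

τ = R × C = 9.5 × 26 mL/cmH2O = 9.5 × 0.026 L/cmH2O = 0.247 s.
Exhaled fraction f = 1 − e^(−t/τ) → t = −τ·ln(1 − f) = −0.247·ln(0.12) = 0.5237 s.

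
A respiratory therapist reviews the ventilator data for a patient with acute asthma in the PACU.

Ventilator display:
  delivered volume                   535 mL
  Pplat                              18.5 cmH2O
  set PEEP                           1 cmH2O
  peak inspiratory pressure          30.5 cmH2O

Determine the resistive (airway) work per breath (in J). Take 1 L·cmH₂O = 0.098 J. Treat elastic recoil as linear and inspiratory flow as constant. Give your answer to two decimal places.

With constant inspiratory flow the resistive pressure is constant at PIP − Pplat = 30.5 − 18.5 = 12.0 cmH2O, so resistive work = 12.0 × 0.535 = 6.42 L·cmH2O.
× 0.098 J/(L·cmH2O) → 0.6292 J.

0.63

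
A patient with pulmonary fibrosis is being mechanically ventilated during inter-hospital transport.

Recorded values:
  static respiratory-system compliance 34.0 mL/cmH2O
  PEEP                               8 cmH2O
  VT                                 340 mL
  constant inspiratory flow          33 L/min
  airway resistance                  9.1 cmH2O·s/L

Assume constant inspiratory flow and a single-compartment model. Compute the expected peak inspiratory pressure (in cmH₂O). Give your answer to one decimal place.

23.0

Flow: 33 L/min ÷ 60 = 0.55 L/s.
Equation of motion (constant flow): PIP = Vt/C + R·V̇ + PEEP.
PIP = 340/34.0 + 9.1×0.55 + 8 = 10.0 + 5.005 + 8 = 23.005 cmH2O.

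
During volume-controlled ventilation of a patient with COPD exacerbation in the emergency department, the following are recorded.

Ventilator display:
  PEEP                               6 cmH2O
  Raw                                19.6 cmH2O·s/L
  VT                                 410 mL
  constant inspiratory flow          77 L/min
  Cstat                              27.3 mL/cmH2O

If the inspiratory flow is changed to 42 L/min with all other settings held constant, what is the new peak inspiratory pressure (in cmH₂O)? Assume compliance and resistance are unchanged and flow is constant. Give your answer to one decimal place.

Flow: 77 L/min ÷ 60 = 1.2833 L/s.
New flow: 42 L/min ÷ 60 = 0.7 L/s.
PIP = Vt/C + R·V̇ + PEEP (constant-flow equation of motion).
Only the resistive term changes: ΔPIP = R × ΔV̇ = 19.6 × (0.7 − 1.2833) = 19.6 × -0.5833 = -11.433 cmH2O.
Original PIP = 410/27.3 + 19.6×1.2833 + 6 = 46.171 cmH2O; new PIP = 46.171 + (-11.433) = 34.738 cmH2O.

34.7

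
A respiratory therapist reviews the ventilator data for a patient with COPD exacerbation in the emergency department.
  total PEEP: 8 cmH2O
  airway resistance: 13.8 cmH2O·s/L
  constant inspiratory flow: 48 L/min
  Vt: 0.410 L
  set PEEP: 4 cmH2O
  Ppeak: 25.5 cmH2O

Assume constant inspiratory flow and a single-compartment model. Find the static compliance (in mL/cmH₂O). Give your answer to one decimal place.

63.5

Flow: 48 L/min ÷ 60 = 0.8 L/s.
Total PEEP = 8 cmH2O (set 4 + intrinsic 4); this is the baseline alveolar pressure.
Equation of motion (constant flow): PIP = Vt/C + R·V̇ + PEEP.
Vt/C = PIP − R·V̇ − PEEP = 25.5 − 13.8×0.8 − 8 = 25.5 − 11.04 − 8 = 6.46 cmH2O.
C = Vt / 6.46 = 410 / 6.46 = 63.467 mL/cmH2O.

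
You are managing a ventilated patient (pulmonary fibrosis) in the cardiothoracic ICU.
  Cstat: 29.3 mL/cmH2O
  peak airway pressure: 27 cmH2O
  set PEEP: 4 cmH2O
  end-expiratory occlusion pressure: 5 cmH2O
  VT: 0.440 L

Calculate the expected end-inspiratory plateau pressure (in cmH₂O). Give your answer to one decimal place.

20.0

End-expiratory occlusion gives total PEEP = 5 cmH2O (intrinsic PEEP = 5 − 4 = 1). Use total PEEP for the elastic gradient.
Pplat = PEEPtotal + Vt / Cstat = 5 + 440 / 29.3 = 5 + 15.017 = 20.017 cmH2O.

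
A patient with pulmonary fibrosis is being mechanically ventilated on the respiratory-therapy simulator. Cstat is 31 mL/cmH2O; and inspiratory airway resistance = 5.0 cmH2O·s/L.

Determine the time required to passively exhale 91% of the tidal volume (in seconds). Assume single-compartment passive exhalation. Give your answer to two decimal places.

0.37

τ = R × C = 5.0 × 31 mL/cmH2O = 5.0 × 0.031 L/cmH2O = 0.155 s.
Exhaled fraction f = 1 − e^(−t/τ) → t = −τ·ln(1 − f) = −0.155·ln(0.09) = 0.3732 s.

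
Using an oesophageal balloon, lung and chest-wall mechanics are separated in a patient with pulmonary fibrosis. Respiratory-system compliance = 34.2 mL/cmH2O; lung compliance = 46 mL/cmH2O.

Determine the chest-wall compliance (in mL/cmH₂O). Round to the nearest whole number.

1/Ccw = 1/Crs − 1/CL.
1/Ccw = 1/34.2 − 1/46 = 0.007501.
Ccw = 133.32 mL/cmH2O.

133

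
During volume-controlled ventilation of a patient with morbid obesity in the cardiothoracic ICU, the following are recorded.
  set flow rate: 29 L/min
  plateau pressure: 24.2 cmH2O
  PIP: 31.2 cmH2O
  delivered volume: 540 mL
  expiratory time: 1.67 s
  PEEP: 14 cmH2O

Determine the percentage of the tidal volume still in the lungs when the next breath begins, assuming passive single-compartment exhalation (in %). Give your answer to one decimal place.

11.3

Flow: 29 L/min ÷ 60 = 0.4833 L/s.
R = (PIP − Pplat)/V̇ = (31.2 − 24.2) / 0.4833 = 7.0/0.4833 = 14.484 cmH2O·s/L.
C = Vt/(Pplat − PEEP) = 540.0 / (24.2 − 14) = 540.0/10.2 = 52.941 mL/cmH2O.
τ = R × C = 14.484 × 0.05294 L/cmH2O = 0.7668 s.
Fraction remaining at end-expiration = e^(−Te/τ) = e^(−1.67/0.7668) = 0.1133 → 11.33%.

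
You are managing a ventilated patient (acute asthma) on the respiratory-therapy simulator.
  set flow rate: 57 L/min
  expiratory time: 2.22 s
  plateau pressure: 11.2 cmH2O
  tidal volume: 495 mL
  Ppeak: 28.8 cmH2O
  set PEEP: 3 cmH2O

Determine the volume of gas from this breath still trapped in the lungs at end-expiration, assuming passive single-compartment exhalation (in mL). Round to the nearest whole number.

Flow: 57 L/min ÷ 60 = 0.95 L/s.
R = (PIP − Pplat)/V̇ = (28.8 − 11.2) / 0.95 = 17.6/0.95 = 18.526 cmH2O·s/L.
C = Vt/(Pplat − PEEP) = 495.0 / (11.2 − 3) = 495.0/8.2 = 60.366 mL/cmH2O.
τ = R × C = 18.526 × 0.06037 L/cmH2O = 1.118 s.
Fraction remaining = e^(−Te/τ) = e^(−2.22/1.118) = 0.1373.
Trapped volume = 495.0 × 0.1373 = 67.964 mL.

68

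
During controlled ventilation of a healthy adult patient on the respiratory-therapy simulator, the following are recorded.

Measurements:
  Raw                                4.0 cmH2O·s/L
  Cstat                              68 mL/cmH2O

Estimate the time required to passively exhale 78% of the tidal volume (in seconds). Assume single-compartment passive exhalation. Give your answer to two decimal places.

τ = R × C = 4.0 × 68 mL/cmH2O = 4.0 × 0.068 L/cmH2O = 0.272 s.
Exhaled fraction f = 1 − e^(−t/τ) → t = −τ·ln(1 − f) = −0.272·ln(0.22) = 0.4118 s.

0.41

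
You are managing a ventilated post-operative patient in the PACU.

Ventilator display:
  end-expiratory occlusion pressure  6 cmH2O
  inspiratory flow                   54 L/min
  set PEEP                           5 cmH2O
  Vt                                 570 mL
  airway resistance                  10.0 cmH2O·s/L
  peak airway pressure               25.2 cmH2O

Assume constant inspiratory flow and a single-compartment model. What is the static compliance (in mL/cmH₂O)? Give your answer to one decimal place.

Flow: 54 L/min ÷ 60 = 0.9 L/s.
Total PEEP = 6 cmH2O (set 5 + intrinsic 1); this is the baseline alveolar pressure.
Equation of motion (constant flow): PIP = Vt/C + R·V̇ + PEEP.
Vt/C = PIP − R·V̇ − PEEP = 25.2 − 10.0×0.9 − 6 = 25.2 − 9.0 − 6 = 10.2 cmH2O.
C = Vt / 10.2 = 570 / 10.2 = 55.882 mL/cmH2O.

55.9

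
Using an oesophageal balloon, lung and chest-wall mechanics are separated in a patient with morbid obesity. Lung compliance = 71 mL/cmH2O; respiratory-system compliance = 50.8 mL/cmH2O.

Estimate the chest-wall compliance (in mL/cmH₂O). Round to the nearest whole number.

1/Ccw = 1/Crs − 1/CL.
1/Ccw = 1/50.8 − 1/71 = 0.005601.
Ccw = 178.54 mL/cmH2O.

179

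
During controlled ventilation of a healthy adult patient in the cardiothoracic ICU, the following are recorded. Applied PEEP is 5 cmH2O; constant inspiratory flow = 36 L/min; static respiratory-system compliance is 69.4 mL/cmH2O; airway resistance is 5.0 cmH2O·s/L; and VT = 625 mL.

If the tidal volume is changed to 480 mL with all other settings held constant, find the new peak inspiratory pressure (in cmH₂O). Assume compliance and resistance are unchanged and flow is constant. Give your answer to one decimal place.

Flow: 36 L/min ÷ 60 = 0.6 L/s.
PIP = Vt/C + R·V̇ + PEEP (constant-flow equation of motion).
Only the elastic term changes: ΔPIP = ΔVt / C = (480 − 625) / 69.4 = -2.089 cmH2O.
Original PIP = 625/69.4 + 5.0×0.6 + 5 = 17.006 cmH2O; new PIP = 17.006 + (-2.089) = 14.917 cmH2O.

14.9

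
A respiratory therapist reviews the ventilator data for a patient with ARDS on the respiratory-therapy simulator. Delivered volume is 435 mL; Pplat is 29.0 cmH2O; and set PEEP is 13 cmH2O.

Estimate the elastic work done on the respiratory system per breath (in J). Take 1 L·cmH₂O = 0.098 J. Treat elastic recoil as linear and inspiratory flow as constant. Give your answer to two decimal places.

Elastic work ≈ ½ × (Pplat − PEEP) × Vt = 0.5 × (29.0 − 13) × 0.435 L = 0.5 × 16.0 × 0.435 = 3.48 L·cmH2O.
× 0.098 J/(L·cmH2O) → 0.341 J.

0.34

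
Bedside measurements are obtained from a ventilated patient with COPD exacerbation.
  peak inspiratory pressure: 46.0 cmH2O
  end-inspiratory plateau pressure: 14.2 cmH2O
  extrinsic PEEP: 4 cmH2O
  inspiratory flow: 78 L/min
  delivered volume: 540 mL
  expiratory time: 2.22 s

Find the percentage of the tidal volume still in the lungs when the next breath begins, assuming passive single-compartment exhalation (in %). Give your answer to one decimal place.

18.0

Flow: 78 L/min ÷ 60 = 1.3 L/s.
R = (PIP − Pplat)/V̇ = (46.0 − 14.2) / 1.3 = 31.8/1.3 = 24.462 cmH2O·s/L.
C = Vt/(Pplat − PEEP) = 540.0 / (14.2 − 4) = 540.0/10.2 = 52.941 mL/cmH2O.
τ = R × C = 24.462 × 0.05294 L/cmH2O = 1.295 s.
Fraction remaining at end-expiration = e^(−Te/τ) = e^(−2.22/1.295) = 0.1801 → 18.01%.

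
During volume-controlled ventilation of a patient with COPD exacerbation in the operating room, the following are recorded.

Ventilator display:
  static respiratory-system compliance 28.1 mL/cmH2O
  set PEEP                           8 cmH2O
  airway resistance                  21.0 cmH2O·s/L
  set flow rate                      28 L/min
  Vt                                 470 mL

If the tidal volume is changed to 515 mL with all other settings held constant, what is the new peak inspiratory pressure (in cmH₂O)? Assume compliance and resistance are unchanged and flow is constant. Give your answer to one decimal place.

36.1

Flow: 28 L/min ÷ 60 = 0.4667 L/s.
PIP = Vt/C + R·V̇ + PEEP (constant-flow equation of motion).
Only the elastic term changes: ΔPIP = ΔVt / C = (515 − 470) / 28.1 = 1.601 cmH2O.
Original PIP = 470/28.1 + 21.0×0.4667 + 8 = 34.527 cmH2O; new PIP = 34.527 + (1.601) = 36.128 cmH2O.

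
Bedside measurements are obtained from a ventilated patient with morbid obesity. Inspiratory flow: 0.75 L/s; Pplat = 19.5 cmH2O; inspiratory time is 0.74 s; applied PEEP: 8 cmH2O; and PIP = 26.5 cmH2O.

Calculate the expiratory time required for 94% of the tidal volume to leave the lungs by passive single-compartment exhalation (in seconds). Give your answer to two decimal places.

Vt = flow × Ti = 0.75 L/s × 0.74 s × 1000 mL/L = 555.0 mL.
R = (PIP − Pplat)/V̇ = (26.5 − 19.5) / 0.75 = 7.0/0.75 = 9.333 cmH2O·s/L.
C = Vt/(Pplat − PEEP) = 555.0 / (19.5 − 8) = 555.0/11.5 = 48.261 mL/cmH2O.
τ = R × C = 9.333 × 0.04826 L/cmH2O = 0.4504 s.
t = −τ·ln(1 − 0.94) = −0.4504·ln(0.06) = 1.267 s.

1.27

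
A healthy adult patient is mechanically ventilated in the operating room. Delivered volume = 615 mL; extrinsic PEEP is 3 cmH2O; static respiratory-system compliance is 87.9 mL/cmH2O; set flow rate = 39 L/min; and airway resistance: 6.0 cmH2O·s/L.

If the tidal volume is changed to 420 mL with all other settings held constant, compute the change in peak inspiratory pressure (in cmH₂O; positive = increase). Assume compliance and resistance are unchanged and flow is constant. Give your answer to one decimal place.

PIP = Vt/C + R·V̇ + PEEP (constant-flow equation of motion).
Only the elastic term changes: ΔPIP = ΔVt / C = (420 − 615) / 87.9 = -2.218 cmH2O.

-2.2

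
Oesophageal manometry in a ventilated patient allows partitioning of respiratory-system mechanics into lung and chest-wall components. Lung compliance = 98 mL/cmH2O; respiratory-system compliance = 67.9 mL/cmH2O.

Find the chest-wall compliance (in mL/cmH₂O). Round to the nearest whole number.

1/Ccw = 1/Crs − 1/CL.
1/Ccw = 1/67.9 − 1/98 = 0.004523.
Ccw = 221.09 mL/cmH2O.

221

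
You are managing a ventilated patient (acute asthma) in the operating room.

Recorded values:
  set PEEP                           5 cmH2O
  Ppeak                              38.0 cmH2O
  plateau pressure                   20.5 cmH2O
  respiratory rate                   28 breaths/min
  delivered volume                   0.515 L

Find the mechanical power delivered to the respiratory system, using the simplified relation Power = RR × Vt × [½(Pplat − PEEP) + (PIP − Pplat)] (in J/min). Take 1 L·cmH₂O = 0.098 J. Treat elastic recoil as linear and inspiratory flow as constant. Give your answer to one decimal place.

35.7

Per-breath work = Vt × [½(Pplat−PEEP) + (PIP−Pplat)] = 0.515 × [0.5×15.5 + 17.5] = 0.515 × 25.25 = 13.004 L·cmH2O.
Power = 28 × 13.004 = 364.11 L·cmH2O/min.
× 0.098 J/(L·cmH2O) → 35.683 J/min.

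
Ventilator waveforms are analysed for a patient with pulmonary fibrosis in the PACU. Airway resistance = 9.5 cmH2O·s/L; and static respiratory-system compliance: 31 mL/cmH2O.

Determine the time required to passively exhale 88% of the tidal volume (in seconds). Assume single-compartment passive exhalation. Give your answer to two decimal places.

0.62

τ = R × C = 9.5 × 31 mL/cmH2O = 9.5 × 0.031 L/cmH2O = 0.2945 s.
Exhaled fraction f = 1 − e^(−t/τ) → t = −τ·ln(1 − f) = −0.2945·ln(0.12) = 0.6244 s.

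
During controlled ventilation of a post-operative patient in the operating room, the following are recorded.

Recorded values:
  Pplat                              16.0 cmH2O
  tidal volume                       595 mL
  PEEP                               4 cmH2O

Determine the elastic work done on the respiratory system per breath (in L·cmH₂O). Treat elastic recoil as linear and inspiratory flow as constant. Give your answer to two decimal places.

Elastic work ≈ ½ × (Pplat − PEEP) × Vt = 0.5 × (16.0 − 4) × 0.595 L = 0.5 × 12.0 × 0.595 = 3.57 L·cmH2O.

3.57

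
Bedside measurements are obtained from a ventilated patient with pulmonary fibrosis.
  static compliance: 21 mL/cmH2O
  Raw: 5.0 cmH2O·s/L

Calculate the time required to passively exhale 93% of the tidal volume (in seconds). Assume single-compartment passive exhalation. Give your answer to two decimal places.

0.28

τ = R × C = 5.0 × 21 mL/cmH2O = 5.0 × 0.021 L/cmH2O = 0.105 s.
Exhaled fraction f = 1 − e^(−t/τ) → t = −τ·ln(1 − f) = −0.105·ln(0.07) = 0.2792 s.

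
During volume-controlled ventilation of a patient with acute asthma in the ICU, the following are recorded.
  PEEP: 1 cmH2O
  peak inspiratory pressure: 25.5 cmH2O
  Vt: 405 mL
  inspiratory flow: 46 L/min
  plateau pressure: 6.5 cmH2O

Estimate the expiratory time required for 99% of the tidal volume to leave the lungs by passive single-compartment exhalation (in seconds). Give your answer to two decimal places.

8.40

Flow: 46 L/min ÷ 60 = 0.7667 L/s.
R = (PIP − Pplat)/V̇ = (25.5 − 6.5) / 0.7667 = 19.0/0.7667 = 24.782 cmH2O·s/L.
C = Vt/(Pplat − PEEP) = 405.0 / (6.5 − 1) = 405.0/5.5 = 73.636 mL/cmH2O.
τ = R × C = 24.782 × 0.07364 L/cmH2O = 1.825 s.
t = −τ·ln(1 − 0.99) = −1.825·ln(0.01) = 8.404 s.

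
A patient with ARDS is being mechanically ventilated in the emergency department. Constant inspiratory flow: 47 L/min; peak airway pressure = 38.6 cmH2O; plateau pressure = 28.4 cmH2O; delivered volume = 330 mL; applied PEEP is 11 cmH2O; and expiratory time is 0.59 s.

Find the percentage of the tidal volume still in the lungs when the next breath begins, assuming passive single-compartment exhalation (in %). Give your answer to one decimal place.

Flow: 47 L/min ÷ 60 = 0.7833 L/s.
R = (PIP − Pplat)/V̇ = (38.6 − 28.4) / 0.7833 = 10.2/0.7833 = 13.022 cmH2O·s/L.
C = Vt/(Pplat − PEEP) = 330.0 / (28.4 − 11) = 330.0/17.4 = 18.966 mL/cmH2O.
τ = R × C = 13.022 × 0.01897 L/cmH2O = 0.247 s.
Fraction remaining at end-expiration = e^(−Te/τ) = e^(−0.59/0.247) = 0.09175 → 9.175%.

9.2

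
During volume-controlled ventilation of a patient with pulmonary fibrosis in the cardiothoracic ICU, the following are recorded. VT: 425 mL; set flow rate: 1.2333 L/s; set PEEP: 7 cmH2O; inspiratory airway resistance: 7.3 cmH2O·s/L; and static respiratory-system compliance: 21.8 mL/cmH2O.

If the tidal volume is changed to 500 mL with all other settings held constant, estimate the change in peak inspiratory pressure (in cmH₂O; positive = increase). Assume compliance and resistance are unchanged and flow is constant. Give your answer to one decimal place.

3.4

PIP = Vt/C + R·V̇ + PEEP (constant-flow equation of motion).
Only the elastic term changes: ΔPIP = ΔVt / C = (500 − 425) / 21.8 = 3.44 cmH2O.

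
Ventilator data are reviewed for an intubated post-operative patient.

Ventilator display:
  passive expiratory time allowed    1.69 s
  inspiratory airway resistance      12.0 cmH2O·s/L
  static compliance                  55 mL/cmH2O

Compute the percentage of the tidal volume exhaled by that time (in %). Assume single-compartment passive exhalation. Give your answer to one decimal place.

τ = R × C = 12.0 × 55 mL/cmH2O = 12.0 × 0.055 L/cmH2O = 0.66 s.
Passive exhalation: V(t)/V₀ = e^(−t/τ) = e^(−1.69/0.66) = 0.07726.
Fraction exhaled = 1 − 0.07726 = 0.9227 → 92.27%.

92.3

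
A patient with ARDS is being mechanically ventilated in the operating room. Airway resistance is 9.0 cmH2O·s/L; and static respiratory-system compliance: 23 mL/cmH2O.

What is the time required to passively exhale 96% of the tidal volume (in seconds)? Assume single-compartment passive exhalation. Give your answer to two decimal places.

0.67

τ = R × C = 9.0 × 23 mL/cmH2O = 9.0 × 0.023 L/cmH2O = 0.207 s.
Exhaled fraction f = 1 − e^(−t/τ) → t = −τ·ln(1 − f) = −0.207·ln(0.04) = 0.6663 s.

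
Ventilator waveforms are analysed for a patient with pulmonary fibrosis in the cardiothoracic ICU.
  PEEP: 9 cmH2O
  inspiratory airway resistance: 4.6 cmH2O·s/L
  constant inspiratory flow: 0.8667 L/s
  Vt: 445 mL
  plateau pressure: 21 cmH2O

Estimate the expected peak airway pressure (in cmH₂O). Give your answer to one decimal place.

25.0

PIP = Pplat + Raw × flow = 21 + 4.6 × 0.8667 = 21 + 3.987 = 24.987 cmH2O.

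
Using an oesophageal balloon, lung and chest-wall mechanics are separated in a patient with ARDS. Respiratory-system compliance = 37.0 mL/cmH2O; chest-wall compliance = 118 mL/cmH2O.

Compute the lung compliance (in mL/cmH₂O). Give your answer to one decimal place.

1/CL = 1/Crs − 1/Ccw.
1/CL = 1/37.0 − 1/118 = 0.01855.
CL = 53.908 mL/cmH2O.

53.9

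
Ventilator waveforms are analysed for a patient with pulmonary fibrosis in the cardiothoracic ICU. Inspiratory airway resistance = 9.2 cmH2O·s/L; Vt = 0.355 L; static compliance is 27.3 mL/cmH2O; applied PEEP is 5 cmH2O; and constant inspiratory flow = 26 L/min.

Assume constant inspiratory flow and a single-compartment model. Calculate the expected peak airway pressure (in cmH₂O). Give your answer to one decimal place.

22.0

Flow: 26 L/min ÷ 60 = 0.4333 L/s.
Equation of motion (constant flow): PIP = Vt/C + R·V̇ + PEEP.
PIP = 355/27.3 + 9.2×0.4333 + 5 = 13.004 + 3.986 + 5 = 21.99 cmH2O.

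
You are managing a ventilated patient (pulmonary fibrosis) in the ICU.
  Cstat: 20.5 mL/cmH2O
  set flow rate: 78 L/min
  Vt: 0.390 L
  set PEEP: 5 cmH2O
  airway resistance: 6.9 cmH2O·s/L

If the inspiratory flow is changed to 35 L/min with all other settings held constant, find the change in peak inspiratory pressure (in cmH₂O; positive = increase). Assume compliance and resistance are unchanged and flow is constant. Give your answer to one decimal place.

Flow: 78 L/min ÷ 60 = 1.3 L/s.
New flow: 35 L/min ÷ 60 = 0.5833 L/s.
PIP = Vt/C + R·V̇ + PEEP (constant-flow equation of motion).
Only the resistive term changes: ΔPIP = R × ΔV̇ = 6.9 × (0.5833 − 1.3) = 6.9 × -0.7167 = -4.945 cmH2O.

-4.9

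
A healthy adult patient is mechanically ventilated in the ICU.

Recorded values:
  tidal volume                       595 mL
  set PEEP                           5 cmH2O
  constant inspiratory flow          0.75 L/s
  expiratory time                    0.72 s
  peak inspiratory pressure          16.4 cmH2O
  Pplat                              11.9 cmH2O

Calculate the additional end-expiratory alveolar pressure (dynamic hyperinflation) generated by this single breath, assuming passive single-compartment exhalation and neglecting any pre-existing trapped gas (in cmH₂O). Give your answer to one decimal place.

R = (PIP − Pplat)/V̇ = (16.4 − 11.9) / 0.75 = 4.5/0.75 = 6.0 cmH2O·s/L.
C = Vt/(Pplat − PEEP) = 595.0 / (11.9 − 5) = 595.0/6.9 = 86.232 mL/cmH2O.
τ = R × C = 6.0 × 0.08623 L/cmH2O = 0.5174 s.
Fraction remaining = e^(−Te/τ) = e^(−0.72/0.5174) = 0.2487; trapped volume = 595.0 × 0.2487 = 147.98 mL.
Additional alveolar pressure from trapping ≈ V_trapped / C = 147.98 / 86.232 = 1.716 cmH2O.

1.7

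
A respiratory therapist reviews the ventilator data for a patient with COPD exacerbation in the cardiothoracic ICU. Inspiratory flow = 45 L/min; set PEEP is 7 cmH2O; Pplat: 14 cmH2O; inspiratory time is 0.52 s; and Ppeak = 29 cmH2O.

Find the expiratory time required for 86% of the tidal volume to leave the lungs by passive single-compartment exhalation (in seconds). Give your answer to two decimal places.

2.19

Flow: 45 L/min ÷ 60 = 0.75 L/s.
Vt = flow × Ti = 0.75 L/s × 0.52 s × 1000 mL/L = 390.0 mL.
R = (PIP − Pplat)/V̇ = (29 − 14) / 0.75 = 15.0/0.75 = 20.0 cmH2O·s/L.
C = Vt/(Pplat − PEEP) = 390.0 / (14 − 7) = 390.0/7.0 = 55.714 mL/cmH2O.
τ = R × C = 20.0 × 0.05571 L/cmH2O = 1.114 s.
t = −τ·ln(1 − 0.86) = −1.114·ln(0.14) = 2.19 s.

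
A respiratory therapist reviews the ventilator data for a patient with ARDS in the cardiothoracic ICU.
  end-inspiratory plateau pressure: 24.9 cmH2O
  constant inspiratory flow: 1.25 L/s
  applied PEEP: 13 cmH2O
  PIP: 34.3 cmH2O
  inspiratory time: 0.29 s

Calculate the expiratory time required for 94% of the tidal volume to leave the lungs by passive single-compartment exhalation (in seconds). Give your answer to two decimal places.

0.64

Vt = flow × Ti = 1.25 L/s × 0.29 s × 1000 mL/L = 362.5 mL.
R = (PIP − Pplat)/V̇ = (34.3 − 24.9) / 1.25 = 9.4/1.25 = 7.52 cmH2O·s/L.
C = Vt/(Pplat − PEEP) = 362.5 / (24.9 − 13) = 362.5/11.9 = 30.462 mL/cmH2O.
τ = R × C = 7.52 × 0.03046 L/cmH2O = 0.2291 s.
t = −τ·ln(1 − 0.94) = −0.2291·ln(0.06) = 0.6446 s.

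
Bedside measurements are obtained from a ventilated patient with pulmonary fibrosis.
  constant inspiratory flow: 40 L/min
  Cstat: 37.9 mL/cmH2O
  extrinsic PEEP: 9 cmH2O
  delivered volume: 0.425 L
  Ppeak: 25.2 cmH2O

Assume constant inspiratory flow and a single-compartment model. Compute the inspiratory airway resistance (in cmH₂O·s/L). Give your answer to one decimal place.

Flow: 40 L/min ÷ 60 = 0.6667 L/s.
Equation of motion (constant flow): PIP = Vt/C + R·V̇ + PEEP.
R·V̇ = PIP − Vt/C − PEEP = 25.2 − 425/37.9 − 9 = 25.2 − 11.214 − 9 = 4.986 cmH2O.
R = 4.986 / 0.6667 = 7.479 cmH2O·s/L.

7.5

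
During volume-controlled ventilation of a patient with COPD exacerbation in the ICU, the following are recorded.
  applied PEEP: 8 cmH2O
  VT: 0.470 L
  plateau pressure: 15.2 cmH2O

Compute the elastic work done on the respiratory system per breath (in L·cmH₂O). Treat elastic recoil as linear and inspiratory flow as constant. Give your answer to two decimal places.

1.69

Elastic work ≈ ½ × (Pplat − PEEP) × Vt = 0.5 × (15.2 − 8) × 0.470 L = 0.5 × 7.2 × 0.470 = 1.692 L·cmH2O.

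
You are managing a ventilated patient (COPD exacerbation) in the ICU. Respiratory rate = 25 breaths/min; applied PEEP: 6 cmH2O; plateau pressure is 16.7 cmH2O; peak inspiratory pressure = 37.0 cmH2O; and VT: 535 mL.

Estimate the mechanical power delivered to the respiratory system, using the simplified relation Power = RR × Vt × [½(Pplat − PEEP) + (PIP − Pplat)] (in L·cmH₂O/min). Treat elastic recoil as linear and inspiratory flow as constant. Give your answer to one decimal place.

Per-breath work = Vt × [½(Pplat−PEEP) + (PIP−Pplat)] = 0.535 × [0.5×10.7 + 20.3] = 0.535 × 25.65 = 13.723 L·cmH2O.
Power = 25 × 13.723 = 343.08 L·cmH2O/min.

343.1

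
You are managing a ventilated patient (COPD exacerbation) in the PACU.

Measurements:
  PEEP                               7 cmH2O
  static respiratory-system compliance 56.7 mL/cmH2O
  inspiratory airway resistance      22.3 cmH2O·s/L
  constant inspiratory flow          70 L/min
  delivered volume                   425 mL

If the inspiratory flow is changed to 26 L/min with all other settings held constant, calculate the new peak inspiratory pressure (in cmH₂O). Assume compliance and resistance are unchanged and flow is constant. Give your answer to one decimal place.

24.2

Flow: 70 L/min ÷ 60 = 1.1667 L/s.
New flow: 26 L/min ÷ 60 = 0.4333 L/s.
PIP = Vt/C + R·V̇ + PEEP (constant-flow equation of motion).
Only the resistive term changes: ΔPIP = R × ΔV̇ = 22.3 × (0.4333 − 1.1667) = 22.3 × -0.7334 = -16.355 cmH2O.
Original PIP = 425/56.7 + 22.3×1.1667 + 7 = 40.513 cmH2O; new PIP = 40.513 + (-16.355) = 24.158 cmH2O.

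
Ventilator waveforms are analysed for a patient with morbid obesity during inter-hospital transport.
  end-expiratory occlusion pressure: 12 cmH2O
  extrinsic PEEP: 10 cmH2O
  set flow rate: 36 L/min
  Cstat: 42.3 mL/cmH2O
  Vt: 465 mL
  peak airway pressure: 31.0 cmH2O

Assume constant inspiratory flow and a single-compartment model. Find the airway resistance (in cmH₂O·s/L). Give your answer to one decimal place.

Flow: 36 L/min ÷ 60 = 0.6 L/s.
Total PEEP = 12 cmH2O (set 10 + intrinsic 2); this is the baseline alveolar pressure.
Equation of motion (constant flow): PIP = Vt/C + R·V̇ + PEEP.
R·V̇ = PIP − Vt/C − PEEP = 31.0 − 465/42.3 − 12 = 31.0 − 10.993 − 12 = 8.007 cmH2O.
R = 8.007 / 0.6 = 13.345 cmH2O·s/L.

13.3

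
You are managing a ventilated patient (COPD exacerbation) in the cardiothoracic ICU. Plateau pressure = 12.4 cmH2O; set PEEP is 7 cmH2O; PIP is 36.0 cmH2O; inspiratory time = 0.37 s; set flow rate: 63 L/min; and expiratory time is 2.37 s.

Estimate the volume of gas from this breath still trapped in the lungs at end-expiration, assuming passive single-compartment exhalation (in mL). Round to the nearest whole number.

90

Flow: 63 L/min ÷ 60 = 1.05 L/s.
Vt = flow × Ti = 1.05 L/s × 0.37 s × 1000 mL/L = 388.5 mL.
R = (PIP − Pplat)/V̇ = (36.0 − 12.4) / 1.05 = 23.6/1.05 = 22.476 cmH2O·s/L.
C = Vt/(Pplat − PEEP) = 388.5 / (12.4 − 7) = 388.5/5.4 = 71.944 mL/cmH2O.
τ = R × C = 22.476 × 0.07194 L/cmH2O = 1.617 s.
Fraction remaining = e^(−Te/τ) = e^(−2.37/1.617) = 0.2309.
Trapped volume = 388.5 × 0.2309 = 89.705 mL.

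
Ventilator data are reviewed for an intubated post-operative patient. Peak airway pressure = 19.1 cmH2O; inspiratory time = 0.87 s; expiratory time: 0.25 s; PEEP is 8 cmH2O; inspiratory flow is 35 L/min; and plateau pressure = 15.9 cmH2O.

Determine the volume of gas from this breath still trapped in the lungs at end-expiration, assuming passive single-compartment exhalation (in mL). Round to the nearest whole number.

250

Flow: 35 L/min ÷ 60 = 0.5833 L/s.
Vt = flow × Ti = 0.5833 L/s × 0.87 s × 1000 mL/L = 507.47 mL.
R = (PIP − Pplat)/V̇ = (19.1 − 15.9) / 0.5833 = 3.2/0.5833 = 5.486 cmH2O·s/L.
C = Vt/(Pplat − PEEP) = 507.47 / (15.9 − 8) = 507.47/7.9 = 64.237 mL/cmH2O.
τ = R × C = 5.486 × 0.06424 L/cmH2O = 0.3524 s.
Fraction remaining = e^(−Te/τ) = e^(−0.25/0.3524) = 0.4919.
Trapped volume = 507.47 × 0.4919 = 249.62 mL.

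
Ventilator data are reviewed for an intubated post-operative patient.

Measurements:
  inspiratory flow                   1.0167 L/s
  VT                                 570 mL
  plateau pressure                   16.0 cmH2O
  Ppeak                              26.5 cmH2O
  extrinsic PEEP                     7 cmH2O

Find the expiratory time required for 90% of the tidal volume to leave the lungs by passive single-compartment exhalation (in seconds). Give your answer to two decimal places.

R = (PIP − Pplat)/V̇ = (26.5 − 16.0) / 1.0167 = 10.5/1.0167 = 10.328 cmH2O·s/L.
C = Vt/(Pplat − PEEP) = 570.0 / (16.0 − 7) = 570.0/9.0 = 63.333 mL/cmH2O.
τ = R × C = 10.328 × 0.06333 L/cmH2O = 0.6541 s.
t = −τ·ln(1 − 0.90) = −0.6541·ln(0.1) = 1.506 s.

1.51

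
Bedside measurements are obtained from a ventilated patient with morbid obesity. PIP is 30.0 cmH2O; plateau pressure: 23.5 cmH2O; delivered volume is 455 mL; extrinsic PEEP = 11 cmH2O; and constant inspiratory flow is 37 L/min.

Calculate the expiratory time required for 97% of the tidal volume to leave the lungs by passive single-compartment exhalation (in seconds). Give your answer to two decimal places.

1.35

Flow: 37 L/min ÷ 60 = 0.6167 L/s.
R = (PIP − Pplat)/V̇ = (30.0 − 23.5) / 0.6167 = 6.5/0.6167 = 10.54 cmH2O·s/L.
C = Vt/(Pplat − PEEP) = 455.0 / (23.5 − 11) = 455.0/12.5 = 36.4 mL/cmH2O.
τ = R × C = 10.54 × 0.0364 L/cmH2O = 0.3837 s.
t = −τ·ln(1 − 0.97) = −0.3837·ln(0.03) = 1.345 s.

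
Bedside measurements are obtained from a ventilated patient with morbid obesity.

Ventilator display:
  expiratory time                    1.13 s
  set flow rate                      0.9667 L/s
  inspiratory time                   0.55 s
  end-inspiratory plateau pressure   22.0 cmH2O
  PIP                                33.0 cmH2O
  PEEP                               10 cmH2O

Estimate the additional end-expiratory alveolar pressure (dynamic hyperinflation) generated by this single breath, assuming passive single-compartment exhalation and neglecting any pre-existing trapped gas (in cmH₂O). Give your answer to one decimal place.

Vt = flow × Ti = 0.9667 L/s × 0.55 s × 1000 mL/L = 531.69 mL.
R = (PIP − Pplat)/V̇ = (33.0 − 22.0) / 0.9667 = 11.0/0.9667 = 11.379 cmH2O·s/L.
C = Vt/(Pplat − PEEP) = 531.69 / (22.0 − 10) = 531.69/12.0 = 44.308 mL/cmH2O.
τ = R × C = 11.379 × 0.04431 L/cmH2O = 0.5042 s.
Fraction remaining = e^(−Te/τ) = e^(−1.13/0.5042) = 0.1063; trapped volume = 531.69 × 0.1063 = 56.519 mL.
Additional alveolar pressure from trapping ≈ V_trapped / C = 56.519 / 44.308 = 1.276 cmH2O.

1.3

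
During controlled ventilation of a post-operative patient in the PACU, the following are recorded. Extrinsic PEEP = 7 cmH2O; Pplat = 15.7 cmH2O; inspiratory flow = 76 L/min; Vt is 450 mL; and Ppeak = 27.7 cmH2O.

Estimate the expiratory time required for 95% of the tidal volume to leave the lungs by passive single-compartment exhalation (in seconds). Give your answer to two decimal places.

1.47

Flow: 76 L/min ÷ 60 = 1.2667 L/s.
R = (PIP − Pplat)/V̇ = (27.7 − 15.7) / 1.2667 = 12.0/1.2667 = 9.473 cmH2O·s/L.
C = Vt/(Pplat − PEEP) = 450.0 / (15.7 − 7) = 450.0/8.7 = 51.724 mL/cmH2O.
τ = R × C = 9.473 × 0.05172 L/cmH2O = 0.4899 s.
t = −τ·ln(1 − 0.95) = −0.4899·ln(0.05) = 1.468 s.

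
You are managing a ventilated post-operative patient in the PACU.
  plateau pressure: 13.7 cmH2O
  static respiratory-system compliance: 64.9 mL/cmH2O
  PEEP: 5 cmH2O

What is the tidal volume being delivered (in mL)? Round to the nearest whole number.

Vt = Cstat × (Pplat − PEEP) = 64.9 × (13.7 − 5) = 64.9 × 8.7 = 564.63 mL.

565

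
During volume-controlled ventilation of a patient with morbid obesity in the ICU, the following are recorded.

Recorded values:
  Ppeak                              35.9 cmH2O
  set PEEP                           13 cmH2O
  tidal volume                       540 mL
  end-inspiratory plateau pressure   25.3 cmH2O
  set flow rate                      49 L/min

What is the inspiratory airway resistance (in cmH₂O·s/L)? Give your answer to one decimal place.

Flow: 49 L/min ÷ 60 = 0.8167 L/s.
Raw = (PIP − Pplat) / flow = (35.9 − 25.3) / 0.8167 = 10.6 / 0.8167 = 12.979 cmH2O·s/L.

13.0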